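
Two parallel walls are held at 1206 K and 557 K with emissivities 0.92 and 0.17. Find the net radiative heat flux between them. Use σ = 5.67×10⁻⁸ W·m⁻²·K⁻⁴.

q ≈ 19200 W/m²

For two large parallel gray plates, q = σ(T₁⁴ − T₂⁴) / (1/ε₁ + 1/ε₂ − 1).
1/ε₁ + 1/ε₂ − 1 = 1/0.92 + 1/0.17 − 1 = 5.969.
T₁⁴ − T₂⁴ = 2.12×10^12 − 9.63×10^10 = 2.02×10^12 K⁴.
q = 5.67×10⁻⁸ × 2.02×10^12 / 5.969 = 19200 W/m².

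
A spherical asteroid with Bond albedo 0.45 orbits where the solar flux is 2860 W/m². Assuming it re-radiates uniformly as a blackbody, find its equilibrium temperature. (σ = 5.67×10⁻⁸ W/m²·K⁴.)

T ≈ 289 K

Power absorbed = (1−a)S·πR²; power emitted = 4πR²σT⁴. Equating and cancelling πR²:
T = ((1−a)S / 4σ)^(1/4) = (1570 / (4 × 5.67×10⁻⁸))^(1/4) = (6.94×10^9)^(1/4).
T = 289 K.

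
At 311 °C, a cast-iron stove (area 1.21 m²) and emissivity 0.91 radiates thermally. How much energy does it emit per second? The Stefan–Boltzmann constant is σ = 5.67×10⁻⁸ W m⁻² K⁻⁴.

P ≈ 7260 W

311 °C = 584 K.
Stefan–Boltzmann: P = εσAT⁴ = 0.91 × 5.67×10⁻⁸ × 1.21 × (584)⁴ = 0.91 × 5.67×10⁻⁸ × 1.21 × 1.16×10^11.
P = 7260 W.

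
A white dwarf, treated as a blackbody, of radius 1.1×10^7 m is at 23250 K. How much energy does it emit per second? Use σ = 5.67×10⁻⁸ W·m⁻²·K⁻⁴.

A = 4πr² = 4π × (1.1×10^7)² = 1.52×10^15 m².
P = σAT⁴ = 5.67×10⁻⁸ × 1.52×10^15 × (23250)⁴ = 5.67×10⁻⁸ × 1.52×10^15 × 2.92×10^17.
P = 2.52×10^25 W.

P ≈ 2.52×10^25 W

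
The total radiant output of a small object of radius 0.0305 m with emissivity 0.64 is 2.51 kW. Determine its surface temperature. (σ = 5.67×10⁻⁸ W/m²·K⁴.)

A = 4πr² = 4π × (0.0305)² = 0.0117 m².
From P = εσAT⁴, T = (P / εσA)^(1/4) = (2510 / (0.64 × 5.67×10⁻⁸ × 0.0117))^(1/4).
T = (5.92×10^12)^(1/4) = 1560 K.

T ≈ 1560 K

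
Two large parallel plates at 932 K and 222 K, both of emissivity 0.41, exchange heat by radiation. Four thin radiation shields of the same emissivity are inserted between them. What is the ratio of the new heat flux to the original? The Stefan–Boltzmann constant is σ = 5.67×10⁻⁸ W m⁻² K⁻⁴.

With N identical shields there are N+1 = 5 gaps in series, each with the same radiative resistance, so the flux falls to 1/(N+1) of its unshielded value.

ratio ≈ 0.200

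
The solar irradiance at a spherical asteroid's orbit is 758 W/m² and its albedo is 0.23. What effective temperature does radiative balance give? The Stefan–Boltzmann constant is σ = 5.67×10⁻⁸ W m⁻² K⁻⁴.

T ≈ 225 K

Power absorbed = (1−a)S·πR²; power emitted = 4πR²σT⁴. Equating and cancelling πR²:
T = ((1−a)S / 4σ)^(1/4) = (584 / (4 × 5.67×10⁻⁸))^(1/4) = (2.57×10^9)^(1/4).
T = 225 K.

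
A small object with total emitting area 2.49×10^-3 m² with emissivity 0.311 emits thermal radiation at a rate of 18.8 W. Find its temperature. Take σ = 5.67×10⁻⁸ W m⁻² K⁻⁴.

T ≈ 809 K

From P = εσAT⁴, T = (P / εσA)^(1/4) = (18.8 / (0.311 × 5.67×10⁻⁸ × 2.49×10^-3))^(1/4).
T = (4.28×10^11)^(1/4) = 809 K.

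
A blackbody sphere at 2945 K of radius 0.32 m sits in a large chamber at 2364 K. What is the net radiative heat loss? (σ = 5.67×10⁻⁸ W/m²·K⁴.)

Q ≈ 3.21×10^6 W

A = 4πr² = 4π × (0.32)² = 1.29 m².
Q = σA(T⁴ − T_s⁴). T⁴ − T_s⁴ = (2945)⁴ − (2364)⁴ = 7.52×10^13 − 3.12×10^13 = 4.40×10^13 K⁴.
Q = 5.67×10⁻⁸ × 1.29 × 4.40×10^13 = 3.21×10^6 W.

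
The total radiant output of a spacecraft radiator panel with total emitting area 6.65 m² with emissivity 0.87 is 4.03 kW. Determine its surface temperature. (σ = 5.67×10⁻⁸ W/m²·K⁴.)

T ≈ 333 K

From P = εσAT⁴, T = (P / εσA)^(1/4) = (4030 / (0.87 × 5.67×10⁻⁸ × 6.65))^(1/4).
T = (1.23×10^10)^(1/4) = 333 K.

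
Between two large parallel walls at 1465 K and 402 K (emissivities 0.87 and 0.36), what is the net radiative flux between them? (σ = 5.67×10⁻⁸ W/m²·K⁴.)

q ≈ 88700 W/m²

For two large parallel gray plates, q = σ(T₁⁴ − T₂⁴) / (1/ε₁ + 1/ε₂ − 1).
1/ε₁ + 1/ε₂ − 1 = 1/0.87 + 1/0.36 − 1 = 2.927.
T₁⁴ − T₂⁴ = 4.61×10^12 − 2.61×10^10 = 4.58×10^12 K⁴.
q = 5.67×10⁻⁸ × 4.58×10^12 / 2.927 = 88700 W/m².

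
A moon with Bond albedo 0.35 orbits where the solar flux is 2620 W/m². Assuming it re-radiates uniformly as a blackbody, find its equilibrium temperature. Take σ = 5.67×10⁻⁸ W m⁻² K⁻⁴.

Power absorbed = (1−a)S·πR²; power emitted = 4πR²σT⁴. Equating and cancelling πR²:
T = ((1−a)S / 4σ)^(1/4) = (1700 / (4 × 5.67×10⁻⁸))^(1/4) = (7.51×10^9)^(1/4).
T = 294 K.

T ≈ 294 K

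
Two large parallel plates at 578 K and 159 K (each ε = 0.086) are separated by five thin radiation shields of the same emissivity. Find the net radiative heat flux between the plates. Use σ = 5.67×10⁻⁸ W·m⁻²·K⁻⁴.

q ≈ 47.1 W/m²

Each of the 6 gaps contributes resistance (2/ε − 1) = 2/0.086 − 1 = 22.26; total = 133.5.
q = σ(T₁⁴ − T₂⁴) / 133.5 = 5.67×10⁻⁸ × 1.11×10^11 / 133.5 = 47.1 W/m².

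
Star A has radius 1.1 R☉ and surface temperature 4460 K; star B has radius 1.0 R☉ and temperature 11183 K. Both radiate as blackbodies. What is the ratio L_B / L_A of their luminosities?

L = 4πR²σT⁴ ∝ R²T⁴, so L_B/L_A = (1.0/1.1)² × (11183/4460)⁴ = 0.826 × 39.5 = 32.7.

L_B/L_A ≈ 32.7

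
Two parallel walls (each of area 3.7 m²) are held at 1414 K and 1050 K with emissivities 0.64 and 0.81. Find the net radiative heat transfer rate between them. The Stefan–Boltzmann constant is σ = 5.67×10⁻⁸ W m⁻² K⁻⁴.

Q ≈ 3.25×10^5 W

For two large parallel gray plates, q = σ(T₁⁴ − T₂⁴) / (1/ε₁ + 1/ε₂ − 1).
1/ε₁ + 1/ε₂ − 1 = 1/0.64 + 1/0.81 − 1 = 1.797.
T₁⁴ − T₂⁴ = 4.00×10^12 − 1.22×10^12 = 2.78×10^12 K⁴.
q = 5.67×10⁻⁸ × 2.78×10^12 / 1.797 = 87800 W/m².
Q = q·A = 87800 × 3.7 = 3.25×10^5 W.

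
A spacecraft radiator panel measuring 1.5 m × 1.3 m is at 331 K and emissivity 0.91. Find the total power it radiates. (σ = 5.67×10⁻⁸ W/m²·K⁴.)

P ≈ 1210 W

A = 1.5 × 1.3 = 1.95 m².
Stefan–Boltzmann: P = εσAT⁴ = 0.91 × 5.67×10⁻⁸ × 1.95 × (331)⁴ = 0.91 × 5.67×10⁻⁸ × 1.95 × 1.20×10^10.
P = 1210 W.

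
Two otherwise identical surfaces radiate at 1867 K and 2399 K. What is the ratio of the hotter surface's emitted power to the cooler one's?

ratio ≈ 2.73

P ∝ T⁴, so the ratio is (2399/1867)⁴ = (1.285)⁴ = 2.73.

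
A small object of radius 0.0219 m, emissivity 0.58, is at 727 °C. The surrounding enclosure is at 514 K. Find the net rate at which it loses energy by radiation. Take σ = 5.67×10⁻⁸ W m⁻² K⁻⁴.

Q ≈ 184 W

A = 4πr² = 4π × (0.0219)² = 6.03×10^-3 m².
Convert: 727 °C = 1000 K.
Q = εσA(T⁴ − T_s⁴). T⁴ − T_s⁴ = (1000)⁴ − (514)⁴ = 1.00×10^12 − 6.98×10^10 = 9.30×10^11 K⁴.
Q = 0.58 × 5.67×10⁻⁸ × 6.03×10^-3 × 9.30×10^11 = 184 W.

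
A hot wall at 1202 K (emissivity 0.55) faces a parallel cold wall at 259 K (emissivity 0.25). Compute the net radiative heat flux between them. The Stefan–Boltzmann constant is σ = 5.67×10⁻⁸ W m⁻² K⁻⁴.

For two large parallel gray plates, q = σ(T₁⁴ − T₂⁴) / (1/ε₁ + 1/ε₂ − 1).
1/ε₁ + 1/ε₂ − 1 = 1/0.55 + 1/0.25 − 1 = 4.818.
T₁⁴ − T₂⁴ = 2.09×10^12 − 4.50×10^9 = 2.08×10^12 K⁴.
q = 5.67×10⁻⁸ × 2.08×10^12 / 4.818 = 24500 W/m².

q ≈ 24500 W/m²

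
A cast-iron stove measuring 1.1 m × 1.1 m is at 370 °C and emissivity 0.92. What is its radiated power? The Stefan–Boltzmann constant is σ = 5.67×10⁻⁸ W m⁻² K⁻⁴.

P ≈ 10800 W

A = 1.1 × 1.1 = 1.21 m².
370 °C = 643 K.
P = εσAT⁴ = 0.92 × 5.67×10⁻⁸ × 1.21 × (643)⁴ = 0.92 × 5.67×10⁻⁸ × 1.21 × 1.71×10^11.
P = 10800 W.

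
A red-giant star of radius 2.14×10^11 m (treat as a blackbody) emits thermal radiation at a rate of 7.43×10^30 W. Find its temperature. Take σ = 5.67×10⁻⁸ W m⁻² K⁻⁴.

A = 4πr² = 4π × (2.14×10^11)² = 5.75×10^23 m².
From P = σAT⁴, T = (P / σA)^(1/4) = (7.43×10^30 / (5.67×10⁻⁸ × 5.75×10^23))^(1/4).
T = (2.28×10^14)^(1/4) = 3880 K.

T ≈ 3880 K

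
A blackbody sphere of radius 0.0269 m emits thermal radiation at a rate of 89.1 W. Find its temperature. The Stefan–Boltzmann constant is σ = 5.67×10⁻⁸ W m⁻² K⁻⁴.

T ≈ 645 K

A = 4πr² = 4π × (0.0269)² = 9.09×10^-3 m².
From P = σAT⁴, T = (P / σA)^(1/4) = (89.1 / (5.67×10⁻⁸ × 9.09×10^-3))^(1/4).
T = (1.73×10^11)^(1/4) = 645 K.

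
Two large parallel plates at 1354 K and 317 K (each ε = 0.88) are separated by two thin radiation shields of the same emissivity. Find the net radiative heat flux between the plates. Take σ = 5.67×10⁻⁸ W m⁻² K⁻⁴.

q ≈ 49800 W/m²

Each of the 3 gaps contributes resistance (2/ε − 1) = 2/0.88 − 1 = 1.273; total = 3.818.
q = σ(T₁⁴ − T₂⁴) / 3.818 = 5.67×10⁻⁸ × 3.35×10^12 / 3.818 = 49800 W/m².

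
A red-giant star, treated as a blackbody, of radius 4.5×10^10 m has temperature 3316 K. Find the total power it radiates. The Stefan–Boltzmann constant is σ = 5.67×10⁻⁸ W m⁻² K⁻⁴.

P ≈ 1.74×10^29 W

A = 4πr² = 4π × (4.5×10^10)² = 2.54×10^22 m².
P = σAT⁴ = 5.67×10⁻⁸ × 2.54×10^22 × (3316)⁴ = 5.67×10⁻⁸ × 2.54×10^22 × 1.21×10^14.
P = 1.74×10^29 W.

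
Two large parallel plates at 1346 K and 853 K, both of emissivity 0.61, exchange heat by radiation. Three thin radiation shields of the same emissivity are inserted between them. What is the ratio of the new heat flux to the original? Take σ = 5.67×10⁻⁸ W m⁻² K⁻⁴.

With N identical shields there are N+1 = 4 gaps in series, each with the same radiative resistance, so the flux falls to 1/(N+1) of its unshielded value.

ratio ≈ 0.250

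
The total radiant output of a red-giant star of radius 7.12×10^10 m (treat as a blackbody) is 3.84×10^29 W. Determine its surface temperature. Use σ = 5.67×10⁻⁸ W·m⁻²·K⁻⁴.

T ≈ 3210 K

A = 4πr² = 4π × (7.12×10^10)² = 6.37×10^22 m².
From P = σAT⁴, T = (P / σA)^(1/4) = (3.84×10^29 / (5.67×10⁻⁸ × 6.37×10^22))^(1/4).
T = (1.06×10^14)^(1/4) = 3210 K.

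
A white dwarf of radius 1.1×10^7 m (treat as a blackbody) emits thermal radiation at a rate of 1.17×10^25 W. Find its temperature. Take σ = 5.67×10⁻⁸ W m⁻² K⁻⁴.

T ≈ 19200 K

A = 4πr² = 4π × (1.1×10^7)² = 1.52×10^15 m².
From P = σAT⁴, T = (P / σA)^(1/4) = (1.17×10^25 / (5.67×10⁻⁸ × 1.52×10^15))^(1/4).
T = (1.36×10^17)^(1/4) = 19200 K.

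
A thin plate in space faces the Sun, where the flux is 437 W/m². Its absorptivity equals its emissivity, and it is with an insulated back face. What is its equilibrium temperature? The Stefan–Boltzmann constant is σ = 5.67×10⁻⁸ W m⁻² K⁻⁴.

T ≈ 296 K

Absorbed flux αS = emitted flux εσT⁴ (one radiating face); with α = ε, T = (S/σ)^(1/4).
T = (437 / 5.67×10⁻⁸)^(1/4) = (7.71×10^9)^(1/4).
T = 296 K.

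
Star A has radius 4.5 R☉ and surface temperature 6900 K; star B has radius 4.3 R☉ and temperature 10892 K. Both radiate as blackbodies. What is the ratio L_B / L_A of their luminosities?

L_B/L_A ≈ 5.67

L = 4πR²σT⁴ ∝ R²T⁴, so L_B/L_A = (4.3/4.5)² × (10892/6900)⁴ = 0.913 × 6.21 = 5.67.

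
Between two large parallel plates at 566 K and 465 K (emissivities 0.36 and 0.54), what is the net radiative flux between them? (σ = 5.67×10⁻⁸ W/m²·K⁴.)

For two large parallel gray plates, q = σ(T₁⁴ − T₂⁴) / (1/ε₁ + 1/ε₂ − 1).
1/ε₁ + 1/ε₂ − 1 = 1/0.36 + 1/0.54 − 1 = 3.630.
T₁⁴ − T₂⁴ = 1.03×10^11 − 4.68×10^10 = 5.59×10^10 K⁴.
q = 5.67×10⁻⁸ × 5.59×10^10 / 3.630 = 873 W/m².

q ≈ 873 W/m²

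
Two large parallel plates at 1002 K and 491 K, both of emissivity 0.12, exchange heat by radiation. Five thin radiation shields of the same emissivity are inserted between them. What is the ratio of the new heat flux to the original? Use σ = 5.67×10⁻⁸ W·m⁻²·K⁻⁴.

With N identical shields there are N+1 = 6 gaps in series, each with the same radiative resistance, so the flux falls to 1/(N+1) of its unshielded value.

ratio ≈ 0.167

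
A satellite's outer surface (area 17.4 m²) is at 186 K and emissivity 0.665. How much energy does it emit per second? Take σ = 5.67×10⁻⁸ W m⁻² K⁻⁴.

P ≈ 785 W

Stefan–Boltzmann: P = εσAT⁴ = 0.665 × 5.67×10⁻⁸ × 17.4 × (186)⁴ = 0.665 × 5.67×10⁻⁸ × 17.4 × 1.20×10^9.
P = 785 W.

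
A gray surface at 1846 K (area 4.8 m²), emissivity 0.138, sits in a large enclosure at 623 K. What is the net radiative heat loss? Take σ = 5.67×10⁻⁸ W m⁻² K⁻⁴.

Q ≈ 4.30×10^5 W

Q = εσA(T⁴ − T_s⁴). T⁴ − T_s⁴ = (1846)⁴ − (623)⁴ = 1.16×10^13 − 1.51×10^11 = 1.15×10^13 K⁴.
Q = 0.138 × 5.67×10⁻⁸ × 4.80 × 1.15×10^13 = 4.30×10^5 W.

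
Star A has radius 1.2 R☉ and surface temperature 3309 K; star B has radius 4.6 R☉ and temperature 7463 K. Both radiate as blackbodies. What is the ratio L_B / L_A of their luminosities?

L = 4πR²σT⁴ ∝ R²T⁴, so L_B/L_A = (4.6/1.2)² × (7463/3309)⁴ = 14.7 × 25.9 = 380.

L_B/L_A ≈ 380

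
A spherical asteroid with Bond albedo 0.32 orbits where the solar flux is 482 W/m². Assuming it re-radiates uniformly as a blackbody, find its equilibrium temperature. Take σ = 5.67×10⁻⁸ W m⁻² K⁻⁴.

Power absorbed = (1−a)S·πR²; power emitted = 4πR²σT⁴. Equating and cancelling πR²:
T = ((1−a)S / 4σ)^(1/4) = (328 / (4 × 5.67×10⁻⁸))^(1/4) = (1.45×10^9)^(1/4).
T = 195 K.

T ≈ 195 K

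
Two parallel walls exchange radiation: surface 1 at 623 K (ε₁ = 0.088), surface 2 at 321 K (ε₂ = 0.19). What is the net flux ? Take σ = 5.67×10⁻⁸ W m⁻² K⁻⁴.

q ≈ 508 W/m²

For two large parallel gray plates, q = σ(T₁⁴ − T₂⁴) / (1/ε₁ + 1/ε₂ − 1).
1/ε₁ + 1/ε₂ − 1 = 1/0.088 + 1/0.19 − 1 = 15.63.
T₁⁴ − T₂⁴ = 1.51×10^11 − 1.06×10^10 = 1.40×10^11 K⁴.
q = 5.67×10⁻⁸ × 1.40×10^11 / 15.63 = 508 W/m².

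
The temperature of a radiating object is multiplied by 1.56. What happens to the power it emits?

factor ≈ 5.92

P ∝ T⁴, so the power scales as (1.56)⁴ = 5.92.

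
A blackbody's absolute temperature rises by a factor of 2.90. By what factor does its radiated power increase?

P ∝ T⁴, so the power scales as (2.90)⁴ = 70.7.

factor ≈ 70.7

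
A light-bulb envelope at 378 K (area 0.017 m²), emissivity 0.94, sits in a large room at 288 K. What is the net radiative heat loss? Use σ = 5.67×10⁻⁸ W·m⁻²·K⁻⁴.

Q ≈ 12.3 W

Q = εσA(T⁴ − T_s⁴). T⁴ − T_s⁴ = (378)⁴ − (288)⁴ = 2.04×10^10 − 6.88×10^9 = 1.35×10^10 K⁴.
Q = 0.94 × 5.67×10⁻⁸ × 0.0170 × 1.35×10^10 = 12.3 W.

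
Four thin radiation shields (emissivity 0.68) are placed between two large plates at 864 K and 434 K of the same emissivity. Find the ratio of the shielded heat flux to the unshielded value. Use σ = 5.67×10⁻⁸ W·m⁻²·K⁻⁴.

With N identical shields there are N+1 = 5 gaps in series, each with the same radiative resistance, so the flux falls to 1/(N+1) of its unshielded value.

ratio ≈ 0.200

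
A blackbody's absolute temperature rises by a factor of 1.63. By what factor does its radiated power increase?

P ∝ T⁴, so the power scales as (1.63)⁴ = 7.06.

factor ≈ 7.06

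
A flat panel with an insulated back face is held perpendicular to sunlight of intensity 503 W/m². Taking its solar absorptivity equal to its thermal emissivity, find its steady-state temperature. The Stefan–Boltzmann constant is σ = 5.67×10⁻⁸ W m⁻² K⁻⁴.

T ≈ 307 K

Absorbed flux αS = emitted flux εσT⁴ (one radiating face); with α = ε, T = (S/σ)^(1/4).
T = (503 / 5.67×10⁻⁸)^(1/4) = (8.87×10^9)^(1/4).
T = 307 K.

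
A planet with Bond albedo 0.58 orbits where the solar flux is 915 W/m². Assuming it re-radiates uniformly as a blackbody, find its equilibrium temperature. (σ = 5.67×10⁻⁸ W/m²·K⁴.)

T ≈ 203 K

Power absorbed = (1−a)S·πR²; power emitted = 4πR²σT⁴. Equating and cancelling πR²:
T = ((1−a)S / 4σ)^(1/4) = (384 / (4 × 5.67×10⁻⁸))^(1/4) = (1.69×10^9)^(1/4).
T = 203 K.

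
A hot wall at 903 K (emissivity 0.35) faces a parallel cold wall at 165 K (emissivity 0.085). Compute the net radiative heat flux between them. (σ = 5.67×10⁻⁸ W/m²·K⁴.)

q ≈ 2760 W/m²

For two large parallel gray plates, q = σ(T₁⁴ − T₂⁴) / (1/ε₁ + 1/ε₂ − 1).
1/ε₁ + 1/ε₂ − 1 = 1/0.35 + 1/0.085 − 1 = 13.62.
T₁⁴ − T₂⁴ = 6.65×10^11 − 7.41×10^8 = 6.64×10^11 K⁴.
q = 5.67×10⁻⁸ × 6.64×10^11 / 13.62 = 2760 W/m².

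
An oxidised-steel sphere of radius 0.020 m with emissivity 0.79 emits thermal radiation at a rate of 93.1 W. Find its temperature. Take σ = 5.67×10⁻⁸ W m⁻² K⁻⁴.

A = 4πr² = 4π × (0.020)² = 5.03×10^-3 m².
From P = εσAT⁴, T = (P / εσA)^(1/4) = (93.1 / (0.79 × 5.67×10⁻⁸ × 5.03×10^-3))^(1/4).
T = (4.13×10^11)^(1/4) = 802 K.

T ≈ 802 K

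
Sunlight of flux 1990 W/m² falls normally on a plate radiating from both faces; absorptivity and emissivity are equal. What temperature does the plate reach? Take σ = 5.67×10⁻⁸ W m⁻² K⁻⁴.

Absorbed flux αS = emitted flux 2εσT⁴ per unit area; with α = ε this gives T = (S/2σ)^(1/4).
T = (1990 / (2 × 5.67×10⁻⁸))^(1/4) = (1.75×10^10)^(1/4).
T = 364 K.

T ≈ 364 K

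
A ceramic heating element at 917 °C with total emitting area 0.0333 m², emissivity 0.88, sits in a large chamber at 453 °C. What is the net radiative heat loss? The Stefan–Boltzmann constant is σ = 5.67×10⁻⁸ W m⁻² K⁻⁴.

Q ≈ 2870 W

Convert: 917 °C = 1190 K; 453 °C = 726 K.
Q = εσA(T⁴ − T_s⁴). T⁴ − T_s⁴ = (1190)⁴ − (726)⁴ = 2.01×10^12 − 2.78×10^11 = 1.73×10^12 K⁴.
Q = 0.88 × 5.67×10⁻⁸ × 0.0333 × 1.73×10^12 = 2870 W.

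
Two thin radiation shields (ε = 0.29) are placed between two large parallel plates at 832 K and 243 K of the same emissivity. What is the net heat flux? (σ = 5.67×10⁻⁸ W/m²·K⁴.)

q ≈ 1520 W/m²

Each of the 3 gaps contributes resistance (2/ε − 1) = 2/0.29 − 1 = 5.897; total = 17.69.
q = σ(T₁⁴ − T₂⁴) / 17.69 = 5.67×10⁻⁸ × 4.76×10^11 / 17.69 = 1520 W/m².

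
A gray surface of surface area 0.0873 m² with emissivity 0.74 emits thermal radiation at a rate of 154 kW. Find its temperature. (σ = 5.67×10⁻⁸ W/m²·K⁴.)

T ≈ 2550 K

From P = εσAT⁴, T = (P / εσA)^(1/4) = (1.54×10^5 / (0.74 × 5.67×10⁻⁸ × 0.0873))^(1/4).
T = (4.20×10^13)^(1/4) = 2550 K.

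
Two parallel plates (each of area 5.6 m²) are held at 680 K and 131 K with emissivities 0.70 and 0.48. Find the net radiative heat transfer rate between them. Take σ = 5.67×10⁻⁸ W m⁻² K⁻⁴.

For two large parallel gray plates, q = σ(T₁⁴ − T₂⁴) / (1/ε₁ + 1/ε₂ − 1).
1/ε₁ + 1/ε₂ − 1 = 1/0.70 + 1/0.48 − 1 = 2.512.
T₁⁴ − T₂⁴ = 2.14×10^11 − 2.94×10^8 = 2.14×10^11 K⁴.
q = 5.67×10⁻⁸ × 2.14×10^11 / 2.512 = 4820 W/m².
Q = q·A = 4820 × 5.6 = 27000 W.

Q ≈ 27000 W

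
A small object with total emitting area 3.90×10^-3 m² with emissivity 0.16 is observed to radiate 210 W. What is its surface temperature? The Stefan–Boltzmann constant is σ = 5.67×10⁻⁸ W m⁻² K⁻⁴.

T ≈ 1560 K

From P = εσAT⁴, T = (P / εσA)^(1/4) = (210 / (0.16 × 5.67×10⁻⁸ × 3.90×10^-3))^(1/4).
T = (5.94×10^12)^(1/4) = 1560 K.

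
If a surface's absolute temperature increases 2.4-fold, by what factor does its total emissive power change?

factor ≈ 33.2

P ∝ T⁴, so the power scales as (2.4)⁴ = 33.2.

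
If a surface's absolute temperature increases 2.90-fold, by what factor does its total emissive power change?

P ∝ T⁴, so the power scales as (2.90)⁴ = 70.7.

factor ≈ 70.7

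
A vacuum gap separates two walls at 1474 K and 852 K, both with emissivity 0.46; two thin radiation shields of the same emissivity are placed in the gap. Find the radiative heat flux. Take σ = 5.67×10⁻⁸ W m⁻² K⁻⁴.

Each of the 3 gaps contributes resistance (2/ε − 1) = 2/0.46 − 1 = 3.348; total = 10.04.
q = σ(T₁⁴ − T₂⁴) / 10.04 = 5.67×10⁻⁸ × 4.19×10^12 / 10.04 = 23700 W/m².

q ≈ 23700 W/m²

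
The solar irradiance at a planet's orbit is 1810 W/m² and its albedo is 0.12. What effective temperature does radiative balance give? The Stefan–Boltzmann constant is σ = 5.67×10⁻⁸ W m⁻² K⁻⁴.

T ≈ 289 K

Power absorbed = (1−a)S·πR²; power emitted = 4πR²σT⁴. Equating and cancelling πR²:
T = ((1−a)S / 4σ)^(1/4) = (1590 / (4 × 5.67×10⁻⁸))^(1/4) = (7.02×10^9)^(1/4).
T = 289 K.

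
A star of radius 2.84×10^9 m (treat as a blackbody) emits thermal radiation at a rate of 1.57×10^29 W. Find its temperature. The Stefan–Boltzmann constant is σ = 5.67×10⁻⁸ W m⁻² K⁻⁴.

A = 4πr² = 4π × (2.84×10^9)² = 1.01×10^20 m².
From P = σAT⁴, T = (P / σA)^(1/4) = (1.57×10^29 / (5.67×10⁻⁸ × 1.01×10^20))^(1/4).
T = (2.73×10^16)^(1/4) = 12900 K.

T ≈ 12900 K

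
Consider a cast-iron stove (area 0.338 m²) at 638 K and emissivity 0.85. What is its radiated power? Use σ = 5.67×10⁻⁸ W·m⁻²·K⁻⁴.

P = εσAT⁴ = 0.85 × 5.67×10⁻⁸ × 0.338 × (638)⁴ = 0.85 × 5.67×10⁻⁸ × 0.338 × 1.66×10^11.
P = 2700 W.

P ≈ 2700 W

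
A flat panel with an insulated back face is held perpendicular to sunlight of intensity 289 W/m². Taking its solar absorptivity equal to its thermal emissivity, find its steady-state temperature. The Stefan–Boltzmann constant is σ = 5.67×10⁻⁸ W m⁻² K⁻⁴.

Absorbed flux αS = emitted flux εσT⁴ (one radiating face); with α = ε, T = (S/σ)^(1/4).
T = (289 / 5.67×10⁻⁸)^(1/4) = (5.10×10^9)^(1/4).
T = 267 K.

T ≈ 267 K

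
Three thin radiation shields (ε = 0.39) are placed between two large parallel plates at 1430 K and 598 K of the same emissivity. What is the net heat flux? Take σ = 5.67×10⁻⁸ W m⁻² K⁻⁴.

q ≈ 13900 W/m²

Each of the 4 gaps contributes resistance (2/ε − 1) = 2/0.39 − 1 = 4.128; total = 16.51.
q = σ(T₁⁴ − T₂⁴) / 16.51 = 5.67×10⁻⁸ × 4.05×10^12 / 16.51 = 13900 W/m².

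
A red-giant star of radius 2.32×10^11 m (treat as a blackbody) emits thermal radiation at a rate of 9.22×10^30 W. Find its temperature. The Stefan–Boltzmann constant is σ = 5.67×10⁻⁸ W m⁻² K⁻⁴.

T ≈ 3940 K

A = 4πr² = 4π × (2.32×10^11)² = 6.76×10^23 m².
From P = σAT⁴, T = (P / σA)^(1/4) = (9.22×10^30 / (5.67×10⁻⁸ × 6.76×10^23))^(1/4).
T = (2.40×10^14)^(1/4) = 3940 K.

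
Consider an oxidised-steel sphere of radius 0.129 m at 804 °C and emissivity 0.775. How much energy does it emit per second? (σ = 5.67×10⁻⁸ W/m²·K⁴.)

P ≈ 12400 W

A = 4πr² = 4π × (0.129)² = 0.209 m².
804 °C = 1077 K.
P = εσAT⁴ = 0.775 × 5.67×10⁻⁸ × 0.209 × (1077)⁴ = 0.775 × 5.67×10⁻⁸ × 0.209 × 1.35×10^12.
P = 12400 W.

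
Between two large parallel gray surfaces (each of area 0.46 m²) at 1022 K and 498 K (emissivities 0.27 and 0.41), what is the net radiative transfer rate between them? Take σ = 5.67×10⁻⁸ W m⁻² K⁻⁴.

For two large parallel gray plates, q = σ(T₁⁴ − T₂⁴) / (1/ε₁ + 1/ε₂ − 1).
1/ε₁ + 1/ε₂ − 1 = 1/0.27 + 1/0.41 − 1 = 5.143.
T₁⁴ − T₂⁴ = 1.09×10^12 − 6.15×10^10 = 1.03×10^12 K⁴.
q = 5.67×10⁻⁸ × 1.03×10^12 / 5.143 = 11300 W/m².
Q = q·A = 11300 × 0.46 = 5220 W.

Q ≈ 5220 W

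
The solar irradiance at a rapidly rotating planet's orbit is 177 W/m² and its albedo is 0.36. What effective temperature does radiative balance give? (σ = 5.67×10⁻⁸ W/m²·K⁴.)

Power absorbed = (1−a)S·πR²; power emitted = 4πR²σT⁴. Equating and cancelling πR²:
T = ((1−a)S / 4σ)^(1/4) = (113 / (4 × 5.67×10⁻⁸))^(1/4) = (4.99×10^8)^(1/4).
T = 149 K.

T ≈ 149 K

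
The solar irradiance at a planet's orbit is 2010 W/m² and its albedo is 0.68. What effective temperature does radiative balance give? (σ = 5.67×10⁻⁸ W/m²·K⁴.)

T ≈ 231 K

Power absorbed = (1−a)S·πR²; power emitted = 4πR²σT⁴. Equating and cancelling πR²:
T = ((1−a)S / 4σ)^(1/4) = (643 / (4 × 5.67×10⁻⁸))^(1/4) = (2.84×10^9)^(1/4).
T = 231 K.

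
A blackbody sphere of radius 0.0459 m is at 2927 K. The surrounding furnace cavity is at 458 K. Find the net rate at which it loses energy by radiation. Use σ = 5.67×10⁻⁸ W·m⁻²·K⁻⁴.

Q ≈ 1.10×10^5 W

A = 4πr² = 4π × (0.0459)² = 0.0265 m².
Q = σA(T⁴ − T_s⁴). T⁴ − T_s⁴ = (2927)⁴ − (458)⁴ = 7.34×10^13 − 4.40×10^10 = 7.34×10^13 K⁴.
Q = 5.67×10⁻⁸ × 0.0265 × 7.34×10^13 = 1.10×10^5 W.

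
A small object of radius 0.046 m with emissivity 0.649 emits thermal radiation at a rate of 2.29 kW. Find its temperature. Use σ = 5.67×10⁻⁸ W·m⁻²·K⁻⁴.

T ≈ 1240 K

A = 4πr² = 4π × (0.046)² = 0.0266 m².
From P = εσAT⁴, T = (P / εσA)^(1/4) = (2290 / (0.649 × 5.67×10⁻⁸ × 0.0266))^(1/4).
T = (2.34×10^12)^(1/4) = 1240 K.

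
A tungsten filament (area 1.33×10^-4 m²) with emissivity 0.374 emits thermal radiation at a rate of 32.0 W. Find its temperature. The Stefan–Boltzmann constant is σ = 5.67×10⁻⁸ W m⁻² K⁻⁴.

From P = εσAT⁴, T = (P / εσA)^(1/4) = (32.0 / (0.374 × 5.67×10⁻⁸ × 1.33×10^-4))^(1/4).
T = (1.13×10^13)^(1/4) = 1840 K.

T ≈ 1840 K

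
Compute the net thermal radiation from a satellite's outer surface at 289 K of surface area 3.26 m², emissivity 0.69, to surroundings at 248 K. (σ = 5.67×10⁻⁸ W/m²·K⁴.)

Q = εσA(T⁴ − T_s⁴). T⁴ − T_s⁴ = (289)⁴ − (248)⁴ = 6.98×10^9 − 3.78×10^9 = 3.19×10^9 K⁴.
Q = 0.69 × 5.67×10⁻⁸ × 3.26 × 3.19×10^9 = 407 W.

Q ≈ 407 W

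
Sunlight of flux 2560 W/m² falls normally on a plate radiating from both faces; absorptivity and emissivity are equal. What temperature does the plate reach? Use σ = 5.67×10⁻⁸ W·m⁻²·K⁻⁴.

T ≈ 388 K

Absorbed flux αS = emitted flux 2εσT⁴ per unit area; with α = ε this gives T = (S/2σ)^(1/4).
T = (2560 / (2 × 5.67×10⁻⁸))^(1/4) = (2.26×10^10)^(1/4).
T = 388 K.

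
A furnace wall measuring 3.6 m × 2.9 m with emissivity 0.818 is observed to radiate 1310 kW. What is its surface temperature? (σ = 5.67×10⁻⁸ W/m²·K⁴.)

T ≈ 1280 K

A = 3.6 × 2.9 = 10.4 m².
From P = εσAT⁴, T = (P / εσA)^(1/4) = (1.31×10^6 / (0.818 × 5.67×10⁻⁸ × 10.4))^(1/4).
T = (2.71×10^12)^(1/4) = 1280 K.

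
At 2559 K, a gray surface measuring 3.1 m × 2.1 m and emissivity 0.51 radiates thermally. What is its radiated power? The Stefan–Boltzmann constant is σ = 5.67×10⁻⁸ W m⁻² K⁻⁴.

P ≈ 8.07×10^6 W

A = 3.1 × 2.1 = 6.51 m².
Stefan–Boltzmann: P = εσAT⁴ = 0.51 × 5.67×10⁻⁸ × 6.51 × (2559)⁴ = 0.51 × 5.67×10⁻⁸ × 6.51 × 4.29×10^13.
P = 8.07×10^6 W.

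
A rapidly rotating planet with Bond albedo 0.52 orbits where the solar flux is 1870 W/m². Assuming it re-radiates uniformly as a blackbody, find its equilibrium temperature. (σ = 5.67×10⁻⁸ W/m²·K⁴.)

T ≈ 251 K

Power absorbed = (1−a)S·πR²; power emitted = 4πR²σT⁴. Equating and cancelling πR²:
T = ((1−a)S / 4σ)^(1/4) = (898 / (4 × 5.67×10⁻⁸))^(1/4) = (3.96×10^9)^(1/4).
T = 251 K.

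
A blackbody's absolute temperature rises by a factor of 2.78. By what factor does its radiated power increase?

factor ≈ 59.7

P ∝ T⁴, so the power scales as (2.78)⁴ = 59.7.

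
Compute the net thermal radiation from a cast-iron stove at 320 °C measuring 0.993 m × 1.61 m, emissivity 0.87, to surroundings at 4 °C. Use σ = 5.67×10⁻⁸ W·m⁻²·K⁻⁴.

Q ≈ 9290 W

A = 0.993 × 1.61 = 1.60 m².
Convert: 320 °C = 593 K; 4 °C = 277 K.
Q = εσA(T⁴ − T_s⁴). T⁴ − T_s⁴ = (593)⁴ − (277)⁴ = 1.24×10^11 − 5.89×10^9 = 1.18×10^11 K⁴.
Q = 0.87 × 5.67×10⁻⁸ × 1.60 × 1.18×10^11 = 9290 W.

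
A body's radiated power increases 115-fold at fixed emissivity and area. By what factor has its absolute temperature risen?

P ∝ T⁴ ⇒ T ∝ P^(1/4), so T scales by (115)^(1/4) = 3.27.

factor ≈ 3.27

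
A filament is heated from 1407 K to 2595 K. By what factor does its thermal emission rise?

ratio ≈ 11.6

P ∝ T⁴, so the ratio is (2595/1407)⁴ = (1.844)⁴ = 11.6.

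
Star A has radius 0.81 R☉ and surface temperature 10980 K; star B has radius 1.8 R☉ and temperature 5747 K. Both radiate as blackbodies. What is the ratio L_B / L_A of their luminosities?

L = 4πR²σT⁴ ∝ R²T⁴, so L_B/L_A = (1.8/0.81)² × (5747/10980)⁴ = 4.94 × 0.0751 = 0.371.

L_B/L_A ≈ 0.371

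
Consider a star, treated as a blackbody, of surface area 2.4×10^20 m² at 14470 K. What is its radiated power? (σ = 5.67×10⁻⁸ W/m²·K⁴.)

P = σAT⁴ = 5.67×10⁻⁸ × 2.40×10^20 × (14470)⁴ = 5.67×10⁻⁸ × 2.40×10^20 × 4.38×10^16.
P = 5.97×10^29 W.

P ≈ 5.97×10^29 W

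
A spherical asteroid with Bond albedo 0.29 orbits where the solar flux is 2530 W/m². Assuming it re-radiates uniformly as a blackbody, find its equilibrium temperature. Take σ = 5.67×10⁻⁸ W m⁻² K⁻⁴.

T ≈ 298 K

Power absorbed = (1−a)S·πR²; power emitted = 4πR²σT⁴. Equating and cancelling πR²:
T = ((1−a)S / 4σ)^(1/4) = (1800 / (4 × 5.67×10⁻⁸))^(1/4) = (7.92×10^9)^(1/4).
T = 298 K.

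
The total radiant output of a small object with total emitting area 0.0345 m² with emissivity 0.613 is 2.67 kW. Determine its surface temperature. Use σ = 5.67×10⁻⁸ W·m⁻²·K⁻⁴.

From P = εσAT⁴, T = (P / εσA)^(1/4) = (2670 / (0.613 × 5.67×10⁻⁸ × 0.0345))^(1/4).
T = (2.23×10^12)^(1/4) = 1220 K.

T ≈ 1220 K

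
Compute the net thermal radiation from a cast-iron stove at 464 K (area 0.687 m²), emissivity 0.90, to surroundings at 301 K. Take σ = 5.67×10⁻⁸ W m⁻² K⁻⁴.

Q = εσA(T⁴ − T_s⁴). T⁴ − T_s⁴ = (464)⁴ − (301)⁴ = 4.64×10^10 − 8.21×10^9 = 3.81×10^10 K⁴.
Q = 0.90 × 5.67×10⁻⁸ × 0.687 × 3.81×10^10 = 1340 W.

Q ≈ 1340 W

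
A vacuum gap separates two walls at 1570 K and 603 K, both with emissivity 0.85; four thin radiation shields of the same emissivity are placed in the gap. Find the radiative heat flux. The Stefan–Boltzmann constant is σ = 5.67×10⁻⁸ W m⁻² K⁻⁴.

q ≈ 49800 W/m²

Each of the 5 gaps contributes resistance (2/ε − 1) = 2/0.85 − 1 = 1.353; total = 6.765.
q = σ(T₁⁴ − T₂⁴) / 6.765 = 5.67×10⁻⁸ × 5.94×10^12 / 6.765 = 49800 W/m².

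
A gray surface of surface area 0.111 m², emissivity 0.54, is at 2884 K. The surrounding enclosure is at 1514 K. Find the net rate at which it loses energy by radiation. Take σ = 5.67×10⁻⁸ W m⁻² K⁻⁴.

Q = εσA(T⁴ − T_s⁴). T⁴ − T_s⁴ = (2884)⁴ − (1514)⁴ = 6.92×10^13 − 5.25×10^12 = 6.39×10^13 K⁴.
Q = 0.54 × 5.67×10⁻⁸ × 0.111 × 6.39×10^13 = 2.17×10^5 W.

Q ≈ 2.17×10^5 W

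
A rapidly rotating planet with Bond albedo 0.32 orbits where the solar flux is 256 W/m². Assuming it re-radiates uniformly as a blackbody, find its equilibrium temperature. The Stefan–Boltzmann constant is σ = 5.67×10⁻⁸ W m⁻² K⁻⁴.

Power absorbed = (1−a)S·πR²; power emitted = 4πR²σT⁴. Equating and cancelling πR²:
T = ((1−a)S / 4σ)^(1/4) = (174 / (4 × 5.67×10⁻⁸))^(1/4) = (7.68×10^8)^(1/4).
T = 166 K.

T ≈ 166 K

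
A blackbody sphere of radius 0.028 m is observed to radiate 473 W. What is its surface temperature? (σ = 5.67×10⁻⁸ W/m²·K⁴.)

A = 4πr² = 4π × (0.028)² = 9.85×10^-3 m².
From P = σAT⁴, T = (P / σA)^(1/4) = (473 / (5.67×10⁻⁸ × 9.85×10^-3))^(1/4).
T = (8.47×10^11)^(1/4) = 959 K.

T ≈ 959 K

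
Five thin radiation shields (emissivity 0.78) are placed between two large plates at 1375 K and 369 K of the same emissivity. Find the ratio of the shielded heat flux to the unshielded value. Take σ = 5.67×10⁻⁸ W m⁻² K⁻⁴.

With N identical shields there are N+1 = 6 gaps in series, each with the same radiative resistance, so the flux falls to 1/(N+1) of its unshielded value.

ratio ≈ 0.167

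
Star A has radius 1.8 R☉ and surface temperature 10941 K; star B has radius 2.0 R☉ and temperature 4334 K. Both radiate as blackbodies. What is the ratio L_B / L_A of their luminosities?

L_B/L_A ≈ 0.0304

L = 4πR²σT⁴ ∝ R²T⁴, so L_B/L_A = (2.0/1.8)² × (4334/10941)⁴ = 1.23 × 0.0246 = 0.0304.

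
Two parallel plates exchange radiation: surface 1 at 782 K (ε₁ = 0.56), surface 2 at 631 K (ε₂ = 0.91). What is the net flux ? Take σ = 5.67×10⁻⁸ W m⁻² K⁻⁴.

q ≈ 6480 W/m²

For two large parallel gray plates, q = σ(T₁⁴ − T₂⁴) / (1/ε₁ + 1/ε₂ − 1).
1/ε₁ + 1/ε₂ − 1 = 1/0.56 + 1/0.91 − 1 = 1.885.
T₁⁴ − T₂⁴ = 3.74×10^11 − 1.59×10^11 = 2.15×10^11 K⁴.
q = 5.67×10⁻⁸ × 2.15×10^11 / 1.885 = 6480 W/m².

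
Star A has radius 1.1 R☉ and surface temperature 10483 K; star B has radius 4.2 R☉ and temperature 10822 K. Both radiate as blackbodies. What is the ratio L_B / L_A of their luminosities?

L_B/L_A ≈ 16.6

L = 4πR²σT⁴ ∝ R²T⁴, so L_B/L_A = (4.2/1.1)² × (10822/10483)⁴ = 14.6 × 1.14 = 16.6.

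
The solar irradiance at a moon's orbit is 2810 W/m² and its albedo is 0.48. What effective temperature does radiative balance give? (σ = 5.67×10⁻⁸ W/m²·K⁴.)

T ≈ 283 K

Power absorbed = (1−a)S·πR²; power emitted = 4πR²σT⁴. Equating and cancelling πR²:
T = ((1−a)S / 4σ)^(1/4) = (1460 / (4 × 5.67×10⁻⁸))^(1/4) = (6.44×10^9)^(1/4).
T = 283 K.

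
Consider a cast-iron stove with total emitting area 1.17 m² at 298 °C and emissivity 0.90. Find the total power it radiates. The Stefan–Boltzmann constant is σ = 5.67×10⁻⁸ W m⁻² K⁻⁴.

P ≈ 6350 W

298 °C = 571 K.
Stefan–Boltzmann: P = εσAT⁴ = 0.90 × 5.67×10⁻⁸ × 1.17 × (571)⁴ = 0.90 × 5.67×10⁻⁸ × 1.17 × 1.06×10^11.
P = 6350 W.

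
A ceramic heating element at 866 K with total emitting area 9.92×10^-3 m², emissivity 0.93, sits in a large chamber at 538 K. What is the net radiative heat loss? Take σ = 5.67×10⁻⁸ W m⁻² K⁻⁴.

Q ≈ 250 W

Q = εσA(T⁴ − T_s⁴). T⁴ − T_s⁴ = (866)⁴ − (538)⁴ = 5.62×10^11 − 8.38×10^10 = 4.79×10^11 K⁴.
Q = 0.93 × 5.67×10⁻⁸ × 9.92×10^-3 × 4.79×10^11 = 250 W.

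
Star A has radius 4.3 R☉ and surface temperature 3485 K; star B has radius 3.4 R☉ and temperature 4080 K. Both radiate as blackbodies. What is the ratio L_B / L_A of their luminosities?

L_B/L_A ≈ 1.17

L = 4πR²σT⁴ ∝ R²T⁴, so L_B/L_A = (3.4/4.3)² × (4080/3485)⁴ = 0.625 × 1.88 = 1.17.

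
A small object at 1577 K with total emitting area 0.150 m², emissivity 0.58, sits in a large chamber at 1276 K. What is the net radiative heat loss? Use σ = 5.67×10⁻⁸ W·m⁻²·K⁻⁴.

Q ≈ 17400 W

Q = εσA(T⁴ − T_s⁴). T⁴ − T_s⁴ = (1577)⁴ − (1276)⁴ = 6.18×10^12 − 2.65×10^12 = 3.53×10^12 K⁴.
Q = 0.58 × 5.67×10⁻⁸ × 0.150 × 3.53×10^12 = 17400 W.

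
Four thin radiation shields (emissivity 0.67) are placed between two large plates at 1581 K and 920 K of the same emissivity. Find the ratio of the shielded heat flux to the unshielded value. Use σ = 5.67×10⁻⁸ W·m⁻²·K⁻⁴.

With N identical shields there are N+1 = 5 gaps in series, each with the same radiative resistance, so the flux falls to 1/(N+1) of its unshielded value.

ratio ≈ 0.200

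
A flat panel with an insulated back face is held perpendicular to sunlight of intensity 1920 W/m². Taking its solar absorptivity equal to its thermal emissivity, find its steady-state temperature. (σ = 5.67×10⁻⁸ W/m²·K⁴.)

Absorbed flux αS = emitted flux εσT⁴ (one radiating face); with α = ε, T = (S/σ)^(1/4).
T = (1920 / 5.67×10⁻⁸)^(1/4) = (3.39×10^10)^(1/4).
T = 429 K.

T ≈ 429 K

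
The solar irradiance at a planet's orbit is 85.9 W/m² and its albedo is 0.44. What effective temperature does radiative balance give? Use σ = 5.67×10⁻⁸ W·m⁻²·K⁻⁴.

Power absorbed = (1−a)S·πR²; power emitted = 4πR²σT⁴. Equating and cancelling πR²:
T = ((1−a)S / 4σ)^(1/4) = (48.1 / (4 × 5.67×10⁻⁸))^(1/4) = (2.12×10^8)^(1/4).
T = 121 K.

T ≈ 121 K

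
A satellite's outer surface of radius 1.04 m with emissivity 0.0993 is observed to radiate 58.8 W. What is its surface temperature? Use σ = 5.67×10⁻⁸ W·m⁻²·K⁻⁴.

A = 4πr² = 4π × (1.04)² = 13.6 m².
From P = εσAT⁴, T = (P / εσA)^(1/4) = (58.8 / (0.0993 × 5.67×10⁻⁸ × 13.6))^(1/4).
T = (7.68×10^8)^(1/4) = 166 K.

T ≈ 166 K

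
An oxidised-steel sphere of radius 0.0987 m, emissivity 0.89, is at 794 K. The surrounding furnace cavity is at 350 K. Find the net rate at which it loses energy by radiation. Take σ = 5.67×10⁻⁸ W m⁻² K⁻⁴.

A = 4πr² = 4π × (0.0987)² = 0.122 m².
Q = εσA(T⁴ − T_s⁴). T⁴ − T_s⁴ = (794)⁴ − (350)⁴ = 3.97×10^11 − 1.50×10^10 = 3.82×10^11 K⁴.
Q = 0.89 × 5.67×10⁻⁸ × 0.122 × 3.82×10^11 = 2360 W.

Q ≈ 2360 W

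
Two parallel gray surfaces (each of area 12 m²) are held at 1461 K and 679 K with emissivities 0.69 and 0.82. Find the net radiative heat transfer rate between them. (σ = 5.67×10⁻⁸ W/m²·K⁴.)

For two large parallel gray plates, q = σ(T₁⁴ − T₂⁴) / (1/ε₁ + 1/ε₂ − 1).
1/ε₁ + 1/ε₂ − 1 = 1/0.69 + 1/0.82 − 1 = 1.669.
T₁⁴ − T₂⁴ = 4.56×10^12 − 2.13×10^11 = 4.34×10^12 K⁴.
q = 5.67×10⁻⁸ × 4.34×10^12 / 1.669 = 1.48×10^5 W/m².
Q = q·A = 1.48×10^5 × 12 = 1.77×10^6 W.

Q ≈ 1.77×10^6 W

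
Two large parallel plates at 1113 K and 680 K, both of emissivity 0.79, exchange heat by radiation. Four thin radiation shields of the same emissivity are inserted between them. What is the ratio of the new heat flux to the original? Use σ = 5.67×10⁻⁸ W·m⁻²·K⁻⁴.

ratio ≈ 0.200

With N identical shields there are N+1 = 5 gaps in series, each with the same radiative resistance, so the flux falls to 1/(N+1) of its unshielded value.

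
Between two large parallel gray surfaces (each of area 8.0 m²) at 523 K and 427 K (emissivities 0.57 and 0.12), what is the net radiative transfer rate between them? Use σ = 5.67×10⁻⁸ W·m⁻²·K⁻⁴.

For two large parallel gray plates, q = σ(T₁⁴ − T₂⁴) / (1/ε₁ + 1/ε₂ − 1).
1/ε₁ + 1/ε₂ − 1 = 1/0.57 + 1/0.12 − 1 = 9.088.
T₁⁴ − T₂⁴ = 7.48×10^10 − 3.32×10^10 = 4.16×10^10 K⁴.
q = 5.67×10⁻⁸ × 4.16×10^10 / 9.088 = 259 W/m².
Q = q·A = 259 × 8.0 = 2080 W.

Q ≈ 2080 W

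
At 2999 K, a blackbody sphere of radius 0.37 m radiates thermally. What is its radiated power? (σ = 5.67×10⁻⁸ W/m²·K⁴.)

A = 4πr² = 4π × (0.37)² = 1.72 m².
P = σAT⁴ = 5.67×10⁻⁸ × 1.72 × (2999)⁴ = 5.67×10⁻⁸ × 1.72 × 8.09×10^13.
P = 7.89×10^6 W.

P ≈ 7.89×10^6 W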